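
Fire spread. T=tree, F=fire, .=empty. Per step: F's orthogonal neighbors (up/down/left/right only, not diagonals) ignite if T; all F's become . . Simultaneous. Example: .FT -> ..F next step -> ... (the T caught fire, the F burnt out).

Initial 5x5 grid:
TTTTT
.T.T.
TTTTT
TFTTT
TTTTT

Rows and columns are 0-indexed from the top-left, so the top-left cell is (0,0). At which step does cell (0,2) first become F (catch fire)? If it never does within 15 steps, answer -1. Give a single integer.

Step 1: cell (0,2)='T' (+4 fires, +1 burnt)
Step 2: cell (0,2)='T' (+6 fires, +4 burnt)
Step 3: cell (0,2)='T' (+4 fires, +6 burnt)
Step 4: cell (0,2)='F' (+5 fires, +4 burnt)
  -> target ignites at step 4
Step 5: cell (0,2)='.' (+1 fires, +5 burnt)
Step 6: cell (0,2)='.' (+1 fires, +1 burnt)
Step 7: cell (0,2)='.' (+0 fires, +1 burnt)
  fire out at step 7

4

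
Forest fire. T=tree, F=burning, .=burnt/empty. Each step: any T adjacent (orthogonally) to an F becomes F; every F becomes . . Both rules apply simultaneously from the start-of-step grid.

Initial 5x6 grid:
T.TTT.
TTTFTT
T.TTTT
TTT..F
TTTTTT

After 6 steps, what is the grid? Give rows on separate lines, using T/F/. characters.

Step 1: 6 trees catch fire, 2 burn out
  T.TFT.
  TTF.FT
  T.TFTF
  TTT...
  TTTTTF
Step 2: 7 trees catch fire, 6 burn out
  T.F.F.
  TF...F
  T.F.F.
  TTT...
  TTTTF.
Step 3: 3 trees catch fire, 7 burn out
  T.....
  F.....
  T.....
  TTF...
  TTTF..
Step 4: 4 trees catch fire, 3 burn out
  F.....
  ......
  F.....
  TF....
  TTF...
Step 5: 2 trees catch fire, 4 burn out
  ......
  ......
  ......
  F.....
  TF....
Step 6: 1 trees catch fire, 2 burn out
  ......
  ......
  ......
  ......
  F.....

......
......
......
......
F.....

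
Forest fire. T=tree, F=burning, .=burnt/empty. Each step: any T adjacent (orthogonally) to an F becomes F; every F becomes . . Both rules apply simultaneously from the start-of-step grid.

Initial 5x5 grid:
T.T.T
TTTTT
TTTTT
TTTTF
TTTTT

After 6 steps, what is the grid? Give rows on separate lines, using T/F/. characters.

Step 1: 3 trees catch fire, 1 burn out
  T.T.T
  TTTTT
  TTTTF
  TTTF.
  TTTTF
Step 2: 4 trees catch fire, 3 burn out
  T.T.T
  TTTTF
  TTTF.
  TTF..
  TTTF.
Step 3: 5 trees catch fire, 4 burn out
  T.T.F
  TTTF.
  TTF..
  TF...
  TTF..
Step 4: 4 trees catch fire, 5 burn out
  T.T..
  TTF..
  TF...
  F....
  TF...
Step 5: 4 trees catch fire, 4 burn out
  T.F..
  TF...
  F....
  .....
  F....
Step 6: 1 trees catch fire, 4 burn out
  T....
  F....
  .....
  .....
  .....

T....
F....
.....
.....
.....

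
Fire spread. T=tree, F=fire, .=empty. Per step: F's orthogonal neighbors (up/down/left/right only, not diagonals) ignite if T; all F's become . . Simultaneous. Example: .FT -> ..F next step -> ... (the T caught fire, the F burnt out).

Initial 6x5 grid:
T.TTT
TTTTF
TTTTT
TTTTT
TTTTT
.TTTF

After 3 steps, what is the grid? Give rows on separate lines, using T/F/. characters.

Step 1: 5 trees catch fire, 2 burn out
  T.TTF
  TTTF.
  TTTTF
  TTTTT
  TTTTF
  .TTF.
Step 2: 6 trees catch fire, 5 burn out
  T.TF.
  TTF..
  TTTF.
  TTTTF
  TTTF.
  .TF..
Step 3: 6 trees catch fire, 6 burn out
  T.F..
  TF...
  TTF..
  TTTF.
  TTF..
  .F...

T.F..
TF...
TTF..
TTTF.
TTF..
.F...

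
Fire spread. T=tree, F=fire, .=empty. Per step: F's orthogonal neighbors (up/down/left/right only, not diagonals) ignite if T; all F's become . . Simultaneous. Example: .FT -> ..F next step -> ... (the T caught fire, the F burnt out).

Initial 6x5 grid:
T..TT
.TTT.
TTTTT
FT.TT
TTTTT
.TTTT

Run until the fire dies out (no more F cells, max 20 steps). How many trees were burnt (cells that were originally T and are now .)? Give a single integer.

Step 1: +3 fires, +1 burnt (F count now 3)
Step 2: +2 fires, +3 burnt (F count now 2)
Step 3: +4 fires, +2 burnt (F count now 4)
Step 4: +4 fires, +4 burnt (F count now 4)
Step 5: +5 fires, +4 burnt (F count now 5)
Step 6: +3 fires, +5 burnt (F count now 3)
Step 7: +1 fires, +3 burnt (F count now 1)
Step 8: +0 fires, +1 burnt (F count now 0)
Fire out after step 8
Initially T: 23, now '.': 29
Total burnt (originally-T cells now '.'): 22

Answer: 22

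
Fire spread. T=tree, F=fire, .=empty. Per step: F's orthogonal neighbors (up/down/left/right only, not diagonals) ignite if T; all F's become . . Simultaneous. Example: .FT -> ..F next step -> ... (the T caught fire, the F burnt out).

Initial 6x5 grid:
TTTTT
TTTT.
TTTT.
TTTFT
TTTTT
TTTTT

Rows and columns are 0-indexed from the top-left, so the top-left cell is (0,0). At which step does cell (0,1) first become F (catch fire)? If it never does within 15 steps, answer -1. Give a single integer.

Step 1: cell (0,1)='T' (+4 fires, +1 burnt)
Step 2: cell (0,1)='T' (+6 fires, +4 burnt)
Step 3: cell (0,1)='T' (+7 fires, +6 burnt)
Step 4: cell (0,1)='T' (+6 fires, +7 burnt)
Step 5: cell (0,1)='F' (+3 fires, +6 burnt)
  -> target ignites at step 5
Step 6: cell (0,1)='.' (+1 fires, +3 burnt)
Step 7: cell (0,1)='.' (+0 fires, +1 burnt)
  fire out at step 7

5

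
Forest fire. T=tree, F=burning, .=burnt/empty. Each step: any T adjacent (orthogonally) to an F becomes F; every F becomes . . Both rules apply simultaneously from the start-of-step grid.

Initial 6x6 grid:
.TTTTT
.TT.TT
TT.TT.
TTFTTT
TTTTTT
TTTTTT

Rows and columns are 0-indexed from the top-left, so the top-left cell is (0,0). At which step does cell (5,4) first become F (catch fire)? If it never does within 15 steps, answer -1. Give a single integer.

Step 1: cell (5,4)='T' (+3 fires, +1 burnt)
Step 2: cell (5,4)='T' (+7 fires, +3 burnt)
Step 3: cell (5,4)='T' (+8 fires, +7 burnt)
Step 4: cell (5,4)='F' (+6 fires, +8 burnt)
  -> target ignites at step 4
Step 5: cell (5,4)='.' (+4 fires, +6 burnt)
Step 6: cell (5,4)='.' (+2 fires, +4 burnt)
Step 7: cell (5,4)='.' (+0 fires, +2 burnt)
  fire out at step 7

4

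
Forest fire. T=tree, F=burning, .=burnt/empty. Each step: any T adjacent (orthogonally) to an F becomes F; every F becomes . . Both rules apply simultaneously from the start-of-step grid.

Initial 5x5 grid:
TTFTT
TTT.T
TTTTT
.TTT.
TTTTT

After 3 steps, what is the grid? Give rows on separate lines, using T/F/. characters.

Step 1: 3 trees catch fire, 1 burn out
  TF.FT
  TTF.T
  TTTTT
  .TTT.
  TTTTT
Step 2: 4 trees catch fire, 3 burn out
  F...F
  TF..T
  TTFTT
  .TTT.
  TTTTT
Step 3: 5 trees catch fire, 4 burn out
  .....
  F...F
  TF.FT
  .TFT.
  TTTTT

.....
F...F
TF.FT
.TFT.
TTTTT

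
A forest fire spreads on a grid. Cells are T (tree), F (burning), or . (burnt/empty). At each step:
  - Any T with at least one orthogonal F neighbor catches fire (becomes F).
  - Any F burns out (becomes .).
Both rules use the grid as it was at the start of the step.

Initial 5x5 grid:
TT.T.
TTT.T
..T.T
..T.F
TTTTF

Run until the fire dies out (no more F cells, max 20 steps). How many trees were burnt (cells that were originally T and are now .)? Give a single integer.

Step 1: +2 fires, +2 burnt (F count now 2)
Step 2: +2 fires, +2 burnt (F count now 2)
Step 3: +2 fires, +2 burnt (F count now 2)
Step 4: +2 fires, +2 burnt (F count now 2)
Step 5: +1 fires, +2 burnt (F count now 1)
Step 6: +1 fires, +1 burnt (F count now 1)
Step 7: +2 fires, +1 burnt (F count now 2)
Step 8: +1 fires, +2 burnt (F count now 1)
Step 9: +0 fires, +1 burnt (F count now 0)
Fire out after step 9
Initially T: 14, now '.': 24
Total burnt (originally-T cells now '.'): 13

Answer: 13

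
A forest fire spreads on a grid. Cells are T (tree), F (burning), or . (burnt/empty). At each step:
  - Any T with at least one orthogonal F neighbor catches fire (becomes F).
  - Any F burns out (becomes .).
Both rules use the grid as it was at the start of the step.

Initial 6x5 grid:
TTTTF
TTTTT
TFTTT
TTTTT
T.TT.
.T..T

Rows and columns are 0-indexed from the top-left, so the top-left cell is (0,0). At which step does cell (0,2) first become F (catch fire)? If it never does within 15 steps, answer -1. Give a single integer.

Step 1: cell (0,2)='T' (+6 fires, +2 burnt)
Step 2: cell (0,2)='F' (+9 fires, +6 burnt)
  -> target ignites at step 2
Step 3: cell (0,2)='.' (+5 fires, +9 burnt)
Step 4: cell (0,2)='.' (+1 fires, +5 burnt)
Step 5: cell (0,2)='.' (+0 fires, +1 burnt)
  fire out at step 5

2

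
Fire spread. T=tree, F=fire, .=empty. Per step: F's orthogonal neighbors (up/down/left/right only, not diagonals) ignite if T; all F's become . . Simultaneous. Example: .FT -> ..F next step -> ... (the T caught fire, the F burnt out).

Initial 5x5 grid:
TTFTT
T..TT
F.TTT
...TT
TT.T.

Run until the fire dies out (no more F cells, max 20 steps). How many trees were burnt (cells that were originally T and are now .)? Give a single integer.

Answer: 13

Derivation:
Step 1: +3 fires, +2 burnt (F count now 3)
Step 2: +3 fires, +3 burnt (F count now 3)
Step 3: +2 fires, +3 burnt (F count now 2)
Step 4: +3 fires, +2 burnt (F count now 3)
Step 5: +2 fires, +3 burnt (F count now 2)
Step 6: +0 fires, +2 burnt (F count now 0)
Fire out after step 6
Initially T: 15, now '.': 23
Total burnt (originally-T cells now '.'): 13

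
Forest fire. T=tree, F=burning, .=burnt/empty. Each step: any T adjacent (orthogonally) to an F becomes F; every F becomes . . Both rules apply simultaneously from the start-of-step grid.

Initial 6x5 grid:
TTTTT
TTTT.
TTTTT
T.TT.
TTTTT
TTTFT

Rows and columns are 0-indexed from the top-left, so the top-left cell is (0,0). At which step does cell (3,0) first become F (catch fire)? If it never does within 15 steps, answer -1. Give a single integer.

Step 1: cell (3,0)='T' (+3 fires, +1 burnt)
Step 2: cell (3,0)='T' (+4 fires, +3 burnt)
Step 3: cell (3,0)='T' (+4 fires, +4 burnt)
Step 4: cell (3,0)='T' (+4 fires, +4 burnt)
Step 5: cell (3,0)='F' (+4 fires, +4 burnt)
  -> target ignites at step 5
Step 6: cell (3,0)='.' (+4 fires, +4 burnt)
Step 7: cell (3,0)='.' (+2 fires, +4 burnt)
Step 8: cell (3,0)='.' (+1 fires, +2 burnt)
Step 9: cell (3,0)='.' (+0 fires, +1 burnt)
  fire out at step 9

5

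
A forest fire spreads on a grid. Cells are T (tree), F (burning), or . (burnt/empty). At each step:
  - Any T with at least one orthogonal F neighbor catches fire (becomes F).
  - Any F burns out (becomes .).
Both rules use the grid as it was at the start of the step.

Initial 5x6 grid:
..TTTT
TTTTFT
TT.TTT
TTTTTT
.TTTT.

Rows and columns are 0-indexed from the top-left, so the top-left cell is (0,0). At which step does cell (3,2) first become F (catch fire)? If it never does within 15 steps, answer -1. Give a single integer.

Step 1: cell (3,2)='T' (+4 fires, +1 burnt)
Step 2: cell (3,2)='T' (+6 fires, +4 burnt)
Step 3: cell (3,2)='T' (+5 fires, +6 burnt)
Step 4: cell (3,2)='F' (+4 fires, +5 burnt)
  -> target ignites at step 4
Step 5: cell (3,2)='.' (+3 fires, +4 burnt)
Step 6: cell (3,2)='.' (+2 fires, +3 burnt)
Step 7: cell (3,2)='.' (+0 fires, +2 burnt)
  fire out at step 7

4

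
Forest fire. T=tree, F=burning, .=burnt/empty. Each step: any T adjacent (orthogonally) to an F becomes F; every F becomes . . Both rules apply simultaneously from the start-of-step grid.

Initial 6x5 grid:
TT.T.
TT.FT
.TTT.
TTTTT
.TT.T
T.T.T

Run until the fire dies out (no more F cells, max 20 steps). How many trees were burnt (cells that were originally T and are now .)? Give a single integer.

Step 1: +3 fires, +1 burnt (F count now 3)
Step 2: +2 fires, +3 burnt (F count now 2)
Step 3: +3 fires, +2 burnt (F count now 3)
Step 4: +4 fires, +3 burnt (F count now 4)
Step 5: +6 fires, +4 burnt (F count now 6)
Step 6: +1 fires, +6 burnt (F count now 1)
Step 7: +0 fires, +1 burnt (F count now 0)
Fire out after step 7
Initially T: 20, now '.': 29
Total burnt (originally-T cells now '.'): 19

Answer: 19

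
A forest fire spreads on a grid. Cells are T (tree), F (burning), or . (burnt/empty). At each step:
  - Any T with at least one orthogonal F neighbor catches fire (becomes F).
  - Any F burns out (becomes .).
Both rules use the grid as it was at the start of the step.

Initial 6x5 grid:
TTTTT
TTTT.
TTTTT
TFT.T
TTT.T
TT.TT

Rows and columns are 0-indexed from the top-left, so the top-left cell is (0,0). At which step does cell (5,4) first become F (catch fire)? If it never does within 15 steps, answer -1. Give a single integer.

Step 1: cell (5,4)='T' (+4 fires, +1 burnt)
Step 2: cell (5,4)='T' (+6 fires, +4 burnt)
Step 3: cell (5,4)='T' (+5 fires, +6 burnt)
Step 4: cell (5,4)='T' (+4 fires, +5 burnt)
Step 5: cell (5,4)='T' (+2 fires, +4 burnt)
Step 6: cell (5,4)='T' (+2 fires, +2 burnt)
Step 7: cell (5,4)='F' (+1 fires, +2 burnt)
  -> target ignites at step 7
Step 8: cell (5,4)='.' (+1 fires, +1 burnt)
Step 9: cell (5,4)='.' (+0 fires, +1 burnt)
  fire out at step 9

7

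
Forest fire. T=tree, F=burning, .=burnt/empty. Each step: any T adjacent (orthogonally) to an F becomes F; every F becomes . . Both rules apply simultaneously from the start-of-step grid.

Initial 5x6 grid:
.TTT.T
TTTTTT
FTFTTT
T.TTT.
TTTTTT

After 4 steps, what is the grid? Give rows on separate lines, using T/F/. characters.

Step 1: 6 trees catch fire, 2 burn out
  .TTT.T
  FTFTTT
  .F.FTT
  F.FTT.
  TTTTTT
Step 2: 7 trees catch fire, 6 burn out
  .TFT.T
  .F.FTT
  ....FT
  ...FT.
  FTFTTT
Step 3: 7 trees catch fire, 7 burn out
  .F.F.T
  ....FT
  .....F
  ....F.
  .F.FTT
Step 4: 2 trees catch fire, 7 burn out
  .....T
  .....F
  ......
  ......
  ....FT

.....T
.....F
......
......
....FT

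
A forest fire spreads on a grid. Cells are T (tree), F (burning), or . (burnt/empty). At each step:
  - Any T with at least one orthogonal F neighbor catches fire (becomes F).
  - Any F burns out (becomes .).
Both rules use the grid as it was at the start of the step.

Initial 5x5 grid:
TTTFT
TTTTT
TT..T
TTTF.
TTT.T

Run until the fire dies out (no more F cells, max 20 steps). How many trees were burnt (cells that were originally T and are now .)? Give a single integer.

Answer: 18

Derivation:
Step 1: +4 fires, +2 burnt (F count now 4)
Step 2: +5 fires, +4 burnt (F count now 5)
Step 3: +6 fires, +5 burnt (F count now 6)
Step 4: +3 fires, +6 burnt (F count now 3)
Step 5: +0 fires, +3 burnt (F count now 0)
Fire out after step 5
Initially T: 19, now '.': 24
Total burnt (originally-T cells now '.'): 18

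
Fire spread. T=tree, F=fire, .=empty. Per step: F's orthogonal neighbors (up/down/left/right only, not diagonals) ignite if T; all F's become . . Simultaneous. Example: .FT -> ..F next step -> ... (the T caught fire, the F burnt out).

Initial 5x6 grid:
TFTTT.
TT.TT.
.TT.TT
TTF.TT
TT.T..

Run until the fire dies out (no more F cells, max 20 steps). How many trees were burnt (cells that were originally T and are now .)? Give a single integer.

Answer: 18

Derivation:
Step 1: +5 fires, +2 burnt (F count now 5)
Step 2: +5 fires, +5 burnt (F count now 5)
Step 3: +3 fires, +5 burnt (F count now 3)
Step 4: +1 fires, +3 burnt (F count now 1)
Step 5: +1 fires, +1 burnt (F count now 1)
Step 6: +2 fires, +1 burnt (F count now 2)
Step 7: +1 fires, +2 burnt (F count now 1)
Step 8: +0 fires, +1 burnt (F count now 0)
Fire out after step 8
Initially T: 19, now '.': 29
Total burnt (originally-T cells now '.'): 18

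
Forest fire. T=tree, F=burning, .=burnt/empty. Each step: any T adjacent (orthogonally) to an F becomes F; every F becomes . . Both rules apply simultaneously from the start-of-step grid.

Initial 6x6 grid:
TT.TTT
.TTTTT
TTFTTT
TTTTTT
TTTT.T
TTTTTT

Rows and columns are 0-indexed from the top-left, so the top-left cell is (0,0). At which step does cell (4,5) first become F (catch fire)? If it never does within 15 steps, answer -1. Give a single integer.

Step 1: cell (4,5)='T' (+4 fires, +1 burnt)
Step 2: cell (4,5)='T' (+7 fires, +4 burnt)
Step 3: cell (4,5)='T' (+9 fires, +7 burnt)
Step 4: cell (4,5)='T' (+7 fires, +9 burnt)
Step 5: cell (4,5)='F' (+4 fires, +7 burnt)
  -> target ignites at step 5
Step 6: cell (4,5)='.' (+1 fires, +4 burnt)
Step 7: cell (4,5)='.' (+0 fires, +1 burnt)
  fire out at step 7

5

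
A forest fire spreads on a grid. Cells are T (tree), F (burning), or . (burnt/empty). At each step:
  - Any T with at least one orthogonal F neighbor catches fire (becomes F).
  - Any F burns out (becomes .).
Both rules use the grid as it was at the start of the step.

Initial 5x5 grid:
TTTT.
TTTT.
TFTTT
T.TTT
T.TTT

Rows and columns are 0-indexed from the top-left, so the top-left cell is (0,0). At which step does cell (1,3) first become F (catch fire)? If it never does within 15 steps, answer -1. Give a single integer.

Step 1: cell (1,3)='T' (+3 fires, +1 burnt)
Step 2: cell (1,3)='T' (+6 fires, +3 burnt)
Step 3: cell (1,3)='F' (+7 fires, +6 burnt)
  -> target ignites at step 3
Step 4: cell (1,3)='.' (+3 fires, +7 burnt)
Step 5: cell (1,3)='.' (+1 fires, +3 burnt)
Step 6: cell (1,3)='.' (+0 fires, +1 burnt)
  fire out at step 6

3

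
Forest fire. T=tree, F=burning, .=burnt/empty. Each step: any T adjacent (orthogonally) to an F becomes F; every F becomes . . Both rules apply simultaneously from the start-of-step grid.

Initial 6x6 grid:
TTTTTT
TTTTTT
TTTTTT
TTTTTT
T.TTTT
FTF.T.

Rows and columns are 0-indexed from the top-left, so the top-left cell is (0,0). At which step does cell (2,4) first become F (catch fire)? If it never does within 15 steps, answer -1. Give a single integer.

Step 1: cell (2,4)='T' (+3 fires, +2 burnt)
Step 2: cell (2,4)='T' (+3 fires, +3 burnt)
Step 3: cell (2,4)='T' (+5 fires, +3 burnt)
Step 4: cell (2,4)='T' (+7 fires, +5 burnt)
Step 5: cell (2,4)='F' (+6 fires, +7 burnt)
  -> target ignites at step 5
Step 6: cell (2,4)='.' (+4 fires, +6 burnt)
Step 7: cell (2,4)='.' (+2 fires, +4 burnt)
Step 8: cell (2,4)='.' (+1 fires, +2 burnt)
Step 9: cell (2,4)='.' (+0 fires, +1 burnt)
  fire out at step 9

5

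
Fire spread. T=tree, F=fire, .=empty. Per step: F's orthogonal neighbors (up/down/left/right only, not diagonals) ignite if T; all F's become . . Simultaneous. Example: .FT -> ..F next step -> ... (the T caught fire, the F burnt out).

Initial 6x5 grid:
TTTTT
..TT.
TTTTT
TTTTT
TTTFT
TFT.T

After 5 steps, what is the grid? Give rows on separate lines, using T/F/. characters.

Step 1: 6 trees catch fire, 2 burn out
  TTTTT
  ..TT.
  TTTTT
  TTTFT
  TFF.F
  F.F.T
Step 2: 6 trees catch fire, 6 burn out
  TTTTT
  ..TT.
  TTTFT
  TFF.F
  F....
  ....F
Step 3: 5 trees catch fire, 6 burn out
  TTTTT
  ..TF.
  TFF.F
  F....
  .....
  .....
Step 4: 3 trees catch fire, 5 burn out
  TTTFT
  ..F..
  F....
  .....
  .....
  .....
Step 5: 2 trees catch fire, 3 burn out
  TTF.F
  .....
  .....
  .....
  .....
  .....

TTF.F
.....
.....
.....
.....
.....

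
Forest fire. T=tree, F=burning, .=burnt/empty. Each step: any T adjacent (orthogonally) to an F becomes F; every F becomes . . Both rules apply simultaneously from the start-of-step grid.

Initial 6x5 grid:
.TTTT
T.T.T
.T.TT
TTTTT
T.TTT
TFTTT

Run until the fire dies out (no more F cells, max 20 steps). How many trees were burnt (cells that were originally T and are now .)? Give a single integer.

Answer: 22

Derivation:
Step 1: +2 fires, +1 burnt (F count now 2)
Step 2: +3 fires, +2 burnt (F count now 3)
Step 3: +4 fires, +3 burnt (F count now 4)
Step 4: +3 fires, +4 burnt (F count now 3)
Step 5: +3 fires, +3 burnt (F count now 3)
Step 6: +1 fires, +3 burnt (F count now 1)
Step 7: +1 fires, +1 burnt (F count now 1)
Step 8: +1 fires, +1 burnt (F count now 1)
Step 9: +1 fires, +1 burnt (F count now 1)
Step 10: +1 fires, +1 burnt (F count now 1)
Step 11: +2 fires, +1 burnt (F count now 2)
Step 12: +0 fires, +2 burnt (F count now 0)
Fire out after step 12
Initially T: 23, now '.': 29
Total burnt (originally-T cells now '.'): 22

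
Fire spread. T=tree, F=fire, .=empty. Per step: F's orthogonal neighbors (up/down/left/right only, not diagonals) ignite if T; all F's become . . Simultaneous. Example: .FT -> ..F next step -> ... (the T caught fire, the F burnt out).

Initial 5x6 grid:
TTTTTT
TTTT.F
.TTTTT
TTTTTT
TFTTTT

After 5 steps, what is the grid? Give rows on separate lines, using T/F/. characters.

Step 1: 5 trees catch fire, 2 burn out
  TTTTTF
  TTTT..
  .TTTTF
  TFTTTT
  F.FTTT
Step 2: 7 trees catch fire, 5 burn out
  TTTTF.
  TTTT..
  .FTTF.
  F.FTTF
  ...FTT
Step 3: 8 trees catch fire, 7 burn out
  TTTF..
  TFTT..
  ..FF..
  ...FF.
  ....FF
Step 4: 5 trees catch fire, 8 burn out
  TFF...
  F.FF..
  ......
  ......
  ......
Step 5: 1 trees catch fire, 5 burn out
  F.....
  ......
  ......
  ......
  ......

F.....
......
......
......
......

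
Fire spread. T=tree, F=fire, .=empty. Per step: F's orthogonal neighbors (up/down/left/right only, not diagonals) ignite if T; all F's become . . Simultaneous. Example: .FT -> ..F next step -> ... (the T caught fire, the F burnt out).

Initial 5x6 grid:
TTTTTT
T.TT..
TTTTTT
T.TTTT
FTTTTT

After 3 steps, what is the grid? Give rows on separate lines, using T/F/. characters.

Step 1: 2 trees catch fire, 1 burn out
  TTTTTT
  T.TT..
  TTTTTT
  F.TTTT
  .FTTTT
Step 2: 2 trees catch fire, 2 burn out
  TTTTTT
  T.TT..
  FTTTTT
  ..TTTT
  ..FTTT
Step 3: 4 trees catch fire, 2 burn out
  TTTTTT
  F.TT..
  .FTTTT
  ..FTTT
  ...FTT

TTTTTT
F.TT..
.FTTTT
..FTTT
...FTT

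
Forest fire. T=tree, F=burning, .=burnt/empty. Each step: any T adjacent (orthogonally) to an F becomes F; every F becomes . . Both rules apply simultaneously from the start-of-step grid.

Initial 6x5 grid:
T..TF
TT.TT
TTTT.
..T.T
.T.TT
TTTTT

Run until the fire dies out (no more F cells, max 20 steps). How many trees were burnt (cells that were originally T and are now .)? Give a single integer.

Step 1: +2 fires, +1 burnt (F count now 2)
Step 2: +1 fires, +2 burnt (F count now 1)
Step 3: +1 fires, +1 burnt (F count now 1)
Step 4: +1 fires, +1 burnt (F count now 1)
Step 5: +2 fires, +1 burnt (F count now 2)
Step 6: +2 fires, +2 burnt (F count now 2)
Step 7: +1 fires, +2 burnt (F count now 1)
Step 8: +1 fires, +1 burnt (F count now 1)
Step 9: +0 fires, +1 burnt (F count now 0)
Fire out after step 9
Initially T: 20, now '.': 21
Total burnt (originally-T cells now '.'): 11

Answer: 11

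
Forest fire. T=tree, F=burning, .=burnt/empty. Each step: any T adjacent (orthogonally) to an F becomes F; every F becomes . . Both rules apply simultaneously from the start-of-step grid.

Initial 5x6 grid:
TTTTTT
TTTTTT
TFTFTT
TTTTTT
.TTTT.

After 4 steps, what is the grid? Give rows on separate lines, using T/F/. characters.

Step 1: 7 trees catch fire, 2 burn out
  TTTTTT
  TFTFTT
  F.F.FT
  TFTFTT
  .TTTT.
Step 2: 11 trees catch fire, 7 burn out
  TFTFTT
  F.F.FT
  .....F
  F.F.FT
  .FTFT.
Step 3: 7 trees catch fire, 11 burn out
  F.F.FT
  .....F
  ......
  .....F
  ..F.F.
Step 4: 1 trees catch fire, 7 burn out
  .....F
  ......
  ......
  ......
  ......

.....F
......
......
......
......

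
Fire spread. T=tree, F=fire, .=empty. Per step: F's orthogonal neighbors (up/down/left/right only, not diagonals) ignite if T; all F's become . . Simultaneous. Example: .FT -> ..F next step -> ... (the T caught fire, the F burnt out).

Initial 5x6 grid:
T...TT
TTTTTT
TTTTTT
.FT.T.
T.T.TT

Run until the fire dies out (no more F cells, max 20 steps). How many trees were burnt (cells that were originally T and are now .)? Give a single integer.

Step 1: +2 fires, +1 burnt (F count now 2)
Step 2: +4 fires, +2 burnt (F count now 4)
Step 3: +3 fires, +4 burnt (F count now 3)
Step 4: +3 fires, +3 burnt (F count now 3)
Step 5: +3 fires, +3 burnt (F count now 3)
Step 6: +3 fires, +3 burnt (F count now 3)
Step 7: +2 fires, +3 burnt (F count now 2)
Step 8: +0 fires, +2 burnt (F count now 0)
Fire out after step 8
Initially T: 21, now '.': 29
Total burnt (originally-T cells now '.'): 20

Answer: 20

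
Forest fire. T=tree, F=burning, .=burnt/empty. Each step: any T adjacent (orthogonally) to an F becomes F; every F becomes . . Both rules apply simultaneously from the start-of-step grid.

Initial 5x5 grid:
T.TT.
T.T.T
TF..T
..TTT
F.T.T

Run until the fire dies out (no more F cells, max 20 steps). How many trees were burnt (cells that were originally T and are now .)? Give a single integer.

Step 1: +1 fires, +2 burnt (F count now 1)
Step 2: +1 fires, +1 burnt (F count now 1)
Step 3: +1 fires, +1 burnt (F count now 1)
Step 4: +0 fires, +1 burnt (F count now 0)
Fire out after step 4
Initially T: 13, now '.': 15
Total burnt (originally-T cells now '.'): 3

Answer: 3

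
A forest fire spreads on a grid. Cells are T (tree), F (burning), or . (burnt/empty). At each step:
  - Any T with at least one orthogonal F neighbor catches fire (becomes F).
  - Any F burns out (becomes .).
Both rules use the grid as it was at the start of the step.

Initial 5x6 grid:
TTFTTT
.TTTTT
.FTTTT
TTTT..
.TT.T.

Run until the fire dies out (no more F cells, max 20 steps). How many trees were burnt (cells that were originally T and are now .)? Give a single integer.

Answer: 20

Derivation:
Step 1: +6 fires, +2 burnt (F count now 6)
Step 2: +7 fires, +6 burnt (F count now 7)
Step 3: +5 fires, +7 burnt (F count now 5)
Step 4: +2 fires, +5 burnt (F count now 2)
Step 5: +0 fires, +2 burnt (F count now 0)
Fire out after step 5
Initially T: 21, now '.': 29
Total burnt (originally-T cells now '.'): 20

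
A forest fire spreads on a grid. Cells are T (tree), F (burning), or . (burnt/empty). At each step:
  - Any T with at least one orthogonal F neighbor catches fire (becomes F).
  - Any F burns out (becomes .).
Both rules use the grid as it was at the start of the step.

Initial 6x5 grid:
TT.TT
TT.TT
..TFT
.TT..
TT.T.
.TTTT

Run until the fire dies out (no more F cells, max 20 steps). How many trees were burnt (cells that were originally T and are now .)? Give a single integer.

Answer: 15

Derivation:
Step 1: +3 fires, +1 burnt (F count now 3)
Step 2: +3 fires, +3 burnt (F count now 3)
Step 3: +2 fires, +3 burnt (F count now 2)
Step 4: +1 fires, +2 burnt (F count now 1)
Step 5: +2 fires, +1 burnt (F count now 2)
Step 6: +1 fires, +2 burnt (F count now 1)
Step 7: +1 fires, +1 burnt (F count now 1)
Step 8: +2 fires, +1 burnt (F count now 2)
Step 9: +0 fires, +2 burnt (F count now 0)
Fire out after step 9
Initially T: 19, now '.': 26
Total burnt (originally-T cells now '.'): 15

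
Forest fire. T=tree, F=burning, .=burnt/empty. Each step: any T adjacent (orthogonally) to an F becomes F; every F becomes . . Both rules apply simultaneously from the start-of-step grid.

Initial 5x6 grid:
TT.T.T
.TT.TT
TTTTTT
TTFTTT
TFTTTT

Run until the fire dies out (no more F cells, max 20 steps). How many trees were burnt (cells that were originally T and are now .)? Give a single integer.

Step 1: +5 fires, +2 burnt (F count now 5)
Step 2: +6 fires, +5 burnt (F count now 6)
Step 3: +5 fires, +6 burnt (F count now 5)
Step 4: +4 fires, +5 burnt (F count now 4)
Step 5: +2 fires, +4 burnt (F count now 2)
Step 6: +1 fires, +2 burnt (F count now 1)
Step 7: +0 fires, +1 burnt (F count now 0)
Fire out after step 7
Initially T: 24, now '.': 29
Total burnt (originally-T cells now '.'): 23

Answer: 23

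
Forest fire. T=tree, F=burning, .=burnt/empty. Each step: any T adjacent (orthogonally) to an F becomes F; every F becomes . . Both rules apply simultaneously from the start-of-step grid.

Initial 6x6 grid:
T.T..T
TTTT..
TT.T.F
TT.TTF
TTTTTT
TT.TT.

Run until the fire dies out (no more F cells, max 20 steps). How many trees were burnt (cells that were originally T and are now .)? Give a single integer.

Answer: 23

Derivation:
Step 1: +2 fires, +2 burnt (F count now 2)
Step 2: +2 fires, +2 burnt (F count now 2)
Step 3: +3 fires, +2 burnt (F count now 3)
Step 4: +3 fires, +3 burnt (F count now 3)
Step 5: +2 fires, +3 burnt (F count now 2)
Step 6: +5 fires, +2 burnt (F count now 5)
Step 7: +4 fires, +5 burnt (F count now 4)
Step 8: +2 fires, +4 burnt (F count now 2)
Step 9: +0 fires, +2 burnt (F count now 0)
Fire out after step 9
Initially T: 24, now '.': 35
Total burnt (originally-T cells now '.'): 23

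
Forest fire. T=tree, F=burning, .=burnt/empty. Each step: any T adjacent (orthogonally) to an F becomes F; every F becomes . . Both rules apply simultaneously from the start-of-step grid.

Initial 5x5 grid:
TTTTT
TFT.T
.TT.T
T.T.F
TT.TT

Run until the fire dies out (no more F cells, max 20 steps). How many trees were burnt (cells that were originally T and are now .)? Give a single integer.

Step 1: +6 fires, +2 burnt (F count now 6)
Step 2: +5 fires, +6 burnt (F count now 5)
Step 3: +3 fires, +5 burnt (F count now 3)
Step 4: +0 fires, +3 burnt (F count now 0)
Fire out after step 4
Initially T: 17, now '.': 22
Total burnt (originally-T cells now '.'): 14

Answer: 14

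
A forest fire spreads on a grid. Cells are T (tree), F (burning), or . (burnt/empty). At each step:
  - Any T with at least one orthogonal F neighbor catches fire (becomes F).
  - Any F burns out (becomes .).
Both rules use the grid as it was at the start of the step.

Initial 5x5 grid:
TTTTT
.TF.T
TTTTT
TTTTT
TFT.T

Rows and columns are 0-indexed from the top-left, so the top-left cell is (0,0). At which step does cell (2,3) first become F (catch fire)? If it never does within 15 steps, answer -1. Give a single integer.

Step 1: cell (2,3)='T' (+6 fires, +2 burnt)
Step 2: cell (2,3)='F' (+6 fires, +6 burnt)
  -> target ignites at step 2
Step 3: cell (2,3)='.' (+5 fires, +6 burnt)
Step 4: cell (2,3)='.' (+2 fires, +5 burnt)
Step 5: cell (2,3)='.' (+1 fires, +2 burnt)
Step 6: cell (2,3)='.' (+0 fires, +1 burnt)
  fire out at step 6

2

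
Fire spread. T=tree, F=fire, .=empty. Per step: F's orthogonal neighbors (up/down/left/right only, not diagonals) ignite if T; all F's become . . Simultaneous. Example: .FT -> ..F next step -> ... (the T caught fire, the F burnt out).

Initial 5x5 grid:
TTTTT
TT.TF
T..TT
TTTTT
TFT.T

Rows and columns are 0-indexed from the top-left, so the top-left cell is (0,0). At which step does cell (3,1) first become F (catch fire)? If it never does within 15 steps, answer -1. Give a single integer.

Step 1: cell (3,1)='F' (+6 fires, +2 burnt)
  -> target ignites at step 1
Step 2: cell (3,1)='.' (+5 fires, +6 burnt)
Step 3: cell (3,1)='.' (+4 fires, +5 burnt)
Step 4: cell (3,1)='.' (+2 fires, +4 burnt)
Step 5: cell (3,1)='.' (+2 fires, +2 burnt)
Step 6: cell (3,1)='.' (+0 fires, +2 burnt)
  fire out at step 6

1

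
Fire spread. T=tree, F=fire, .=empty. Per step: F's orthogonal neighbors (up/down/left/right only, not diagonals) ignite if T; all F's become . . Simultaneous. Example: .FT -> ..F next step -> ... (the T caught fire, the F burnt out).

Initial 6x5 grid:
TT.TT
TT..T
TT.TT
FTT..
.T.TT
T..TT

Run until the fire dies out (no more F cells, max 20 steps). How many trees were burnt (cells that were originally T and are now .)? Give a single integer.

Step 1: +2 fires, +1 burnt (F count now 2)
Step 2: +4 fires, +2 burnt (F count now 4)
Step 3: +2 fires, +4 burnt (F count now 2)
Step 4: +1 fires, +2 burnt (F count now 1)
Step 5: +0 fires, +1 burnt (F count now 0)
Fire out after step 5
Initially T: 19, now '.': 20
Total burnt (originally-T cells now '.'): 9

Answer: 9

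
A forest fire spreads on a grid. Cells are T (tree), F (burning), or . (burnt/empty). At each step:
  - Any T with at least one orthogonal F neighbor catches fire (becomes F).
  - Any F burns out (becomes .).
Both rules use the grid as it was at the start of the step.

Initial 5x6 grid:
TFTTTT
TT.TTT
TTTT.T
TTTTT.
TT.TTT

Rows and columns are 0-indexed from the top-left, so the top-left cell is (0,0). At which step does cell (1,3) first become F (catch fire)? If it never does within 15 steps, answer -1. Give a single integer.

Step 1: cell (1,3)='T' (+3 fires, +1 burnt)
Step 2: cell (1,3)='T' (+3 fires, +3 burnt)
Step 3: cell (1,3)='F' (+5 fires, +3 burnt)
  -> target ignites at step 3
Step 4: cell (1,3)='.' (+6 fires, +5 burnt)
Step 5: cell (1,3)='.' (+3 fires, +6 burnt)
Step 6: cell (1,3)='.' (+3 fires, +3 burnt)
Step 7: cell (1,3)='.' (+1 fires, +3 burnt)
Step 8: cell (1,3)='.' (+1 fires, +1 burnt)
Step 9: cell (1,3)='.' (+0 fires, +1 burnt)
  fire out at step 9

3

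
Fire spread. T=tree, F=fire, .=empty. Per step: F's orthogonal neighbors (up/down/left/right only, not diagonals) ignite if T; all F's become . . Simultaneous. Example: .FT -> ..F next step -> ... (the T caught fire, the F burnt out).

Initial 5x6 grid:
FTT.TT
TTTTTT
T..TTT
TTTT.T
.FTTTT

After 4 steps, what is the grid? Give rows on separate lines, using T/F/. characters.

Step 1: 4 trees catch fire, 2 burn out
  .FT.TT
  FTTTTT
  T..TTT
  TFTT.T
  ..FTTT
Step 2: 6 trees catch fire, 4 burn out
  ..F.TT
  .FTTTT
  F..TTT
  F.FT.T
  ...FTT
Step 3: 3 trees catch fire, 6 burn out
  ....TT
  ..FTTT
  ...TTT
  ...F.T
  ....FT
Step 4: 3 trees catch fire, 3 burn out
  ....TT
  ...FTT
  ...FTT
  .....T
  .....F

....TT
...FTT
...FTT
.....T
.....F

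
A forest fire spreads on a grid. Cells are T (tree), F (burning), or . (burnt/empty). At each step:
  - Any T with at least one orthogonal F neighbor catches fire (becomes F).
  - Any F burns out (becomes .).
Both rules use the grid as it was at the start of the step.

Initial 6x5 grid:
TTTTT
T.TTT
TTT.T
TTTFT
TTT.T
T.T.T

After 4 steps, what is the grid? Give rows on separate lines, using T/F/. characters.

Step 1: 2 trees catch fire, 1 burn out
  TTTTT
  T.TTT
  TTT.T
  TTF.F
  TTT.T
  T.T.T
Step 2: 5 trees catch fire, 2 burn out
  TTTTT
  T.TTT
  TTF.F
  TF...
  TTF.F
  T.T.T
Step 3: 7 trees catch fire, 5 burn out
  TTTTT
  T.FTF
  TF...
  F....
  TF...
  T.F.F
Step 4: 5 trees catch fire, 7 burn out
  TTFTF
  T..F.
  F....
  .....
  F....
  T....

TTFTF
T..F.
F....
.....
F....
T....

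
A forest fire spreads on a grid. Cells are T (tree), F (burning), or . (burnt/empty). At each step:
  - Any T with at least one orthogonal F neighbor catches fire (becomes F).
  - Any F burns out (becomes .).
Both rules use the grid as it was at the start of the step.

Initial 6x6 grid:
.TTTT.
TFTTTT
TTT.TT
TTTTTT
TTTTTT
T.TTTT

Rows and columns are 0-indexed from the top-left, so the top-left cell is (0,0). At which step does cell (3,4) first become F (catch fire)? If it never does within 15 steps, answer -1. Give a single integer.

Step 1: cell (3,4)='T' (+4 fires, +1 burnt)
Step 2: cell (3,4)='T' (+5 fires, +4 burnt)
Step 3: cell (3,4)='T' (+5 fires, +5 burnt)
Step 4: cell (3,4)='T' (+6 fires, +5 burnt)
Step 5: cell (3,4)='F' (+5 fires, +6 burnt)
  -> target ignites at step 5
Step 6: cell (3,4)='.' (+3 fires, +5 burnt)
Step 7: cell (3,4)='.' (+2 fires, +3 burnt)
Step 8: cell (3,4)='.' (+1 fires, +2 burnt)
Step 9: cell (3,4)='.' (+0 fires, +1 burnt)
  fire out at step 9

5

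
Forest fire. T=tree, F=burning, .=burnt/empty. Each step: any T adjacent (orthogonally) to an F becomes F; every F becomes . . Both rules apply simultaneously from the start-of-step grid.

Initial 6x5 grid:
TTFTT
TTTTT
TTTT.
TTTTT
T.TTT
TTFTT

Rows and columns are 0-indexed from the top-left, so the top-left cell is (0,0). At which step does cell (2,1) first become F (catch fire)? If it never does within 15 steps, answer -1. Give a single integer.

Step 1: cell (2,1)='T' (+6 fires, +2 burnt)
Step 2: cell (2,1)='T' (+9 fires, +6 burnt)
Step 3: cell (2,1)='F' (+8 fires, +9 burnt)
  -> target ignites at step 3
Step 4: cell (2,1)='.' (+3 fires, +8 burnt)
Step 5: cell (2,1)='.' (+0 fires, +3 burnt)
  fire out at step 5

3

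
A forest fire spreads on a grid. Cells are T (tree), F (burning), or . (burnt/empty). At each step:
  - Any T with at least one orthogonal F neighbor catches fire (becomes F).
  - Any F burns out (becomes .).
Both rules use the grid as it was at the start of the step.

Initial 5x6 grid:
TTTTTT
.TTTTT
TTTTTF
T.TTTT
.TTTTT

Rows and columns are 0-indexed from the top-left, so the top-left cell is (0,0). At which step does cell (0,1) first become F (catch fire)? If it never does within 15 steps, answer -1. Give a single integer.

Step 1: cell (0,1)='T' (+3 fires, +1 burnt)
Step 2: cell (0,1)='T' (+5 fires, +3 burnt)
Step 3: cell (0,1)='T' (+5 fires, +5 burnt)
Step 4: cell (0,1)='T' (+5 fires, +5 burnt)
Step 5: cell (0,1)='T' (+4 fires, +5 burnt)
Step 6: cell (0,1)='F' (+3 fires, +4 burnt)
  -> target ignites at step 6
Step 7: cell (0,1)='.' (+1 fires, +3 burnt)
Step 8: cell (0,1)='.' (+0 fires, +1 burnt)
  fire out at step 8

6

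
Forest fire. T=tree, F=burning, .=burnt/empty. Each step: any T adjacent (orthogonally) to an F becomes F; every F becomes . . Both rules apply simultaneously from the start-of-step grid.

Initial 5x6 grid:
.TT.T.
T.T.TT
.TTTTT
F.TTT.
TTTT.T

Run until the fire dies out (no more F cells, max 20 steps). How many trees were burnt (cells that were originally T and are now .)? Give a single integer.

Answer: 18

Derivation:
Step 1: +1 fires, +1 burnt (F count now 1)
Step 2: +1 fires, +1 burnt (F count now 1)
Step 3: +1 fires, +1 burnt (F count now 1)
Step 4: +2 fires, +1 burnt (F count now 2)
Step 5: +2 fires, +2 burnt (F count now 2)
Step 6: +4 fires, +2 burnt (F count now 4)
Step 7: +2 fires, +4 burnt (F count now 2)
Step 8: +3 fires, +2 burnt (F count now 3)
Step 9: +2 fires, +3 burnt (F count now 2)
Step 10: +0 fires, +2 burnt (F count now 0)
Fire out after step 10
Initially T: 20, now '.': 28
Total burnt (originally-T cells now '.'): 18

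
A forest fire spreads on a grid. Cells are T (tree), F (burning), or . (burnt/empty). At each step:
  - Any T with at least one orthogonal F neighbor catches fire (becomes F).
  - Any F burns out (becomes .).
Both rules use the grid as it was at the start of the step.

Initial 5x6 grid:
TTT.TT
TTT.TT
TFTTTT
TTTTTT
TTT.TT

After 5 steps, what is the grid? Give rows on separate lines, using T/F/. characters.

Step 1: 4 trees catch fire, 1 burn out
  TTT.TT
  TFT.TT
  F.FTTT
  TFTTTT
  TTT.TT
Step 2: 7 trees catch fire, 4 burn out
  TFT.TT
  F.F.TT
  ...FTT
  F.FTTT
  TFT.TT
Step 3: 6 trees catch fire, 7 burn out
  F.F.TT
  ....TT
  ....FT
  ...FTT
  F.F.TT
Step 4: 3 trees catch fire, 6 burn out
  ....TT
  ....FT
  .....F
  ....FT
  ....TT
Step 5: 4 trees catch fire, 3 burn out
  ....FT
  .....F
  ......
  .....F
  ....FT

....FT
.....F
......
.....F
....FT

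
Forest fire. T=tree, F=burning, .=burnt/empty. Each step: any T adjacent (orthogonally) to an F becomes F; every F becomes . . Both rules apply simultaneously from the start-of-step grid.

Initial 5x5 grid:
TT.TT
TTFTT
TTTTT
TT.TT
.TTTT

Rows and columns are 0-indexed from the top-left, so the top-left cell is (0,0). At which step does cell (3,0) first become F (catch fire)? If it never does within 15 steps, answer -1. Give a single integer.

Step 1: cell (3,0)='T' (+3 fires, +1 burnt)
Step 2: cell (3,0)='T' (+6 fires, +3 burnt)
Step 3: cell (3,0)='T' (+6 fires, +6 burnt)
Step 4: cell (3,0)='F' (+4 fires, +6 burnt)
  -> target ignites at step 4
Step 5: cell (3,0)='.' (+2 fires, +4 burnt)
Step 6: cell (3,0)='.' (+0 fires, +2 burnt)
  fire out at step 6

4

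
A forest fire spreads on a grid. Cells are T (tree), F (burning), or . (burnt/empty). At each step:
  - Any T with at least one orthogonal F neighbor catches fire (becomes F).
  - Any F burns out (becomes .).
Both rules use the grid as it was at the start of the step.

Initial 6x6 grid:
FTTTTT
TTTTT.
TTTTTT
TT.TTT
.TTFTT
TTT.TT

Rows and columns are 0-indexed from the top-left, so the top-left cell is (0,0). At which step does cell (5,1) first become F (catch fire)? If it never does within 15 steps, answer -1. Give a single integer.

Step 1: cell (5,1)='T' (+5 fires, +2 burnt)
Step 2: cell (5,1)='T' (+9 fires, +5 burnt)
Step 3: cell (5,1)='F' (+11 fires, +9 burnt)
  -> target ignites at step 3
Step 4: cell (5,1)='.' (+4 fires, +11 burnt)
Step 5: cell (5,1)='.' (+1 fires, +4 burnt)
Step 6: cell (5,1)='.' (+0 fires, +1 burnt)
  fire out at step 6

3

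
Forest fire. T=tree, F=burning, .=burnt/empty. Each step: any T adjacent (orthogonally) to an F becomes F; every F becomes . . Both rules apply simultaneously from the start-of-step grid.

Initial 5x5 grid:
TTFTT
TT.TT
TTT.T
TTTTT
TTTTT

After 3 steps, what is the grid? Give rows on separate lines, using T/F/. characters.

Step 1: 2 trees catch fire, 1 burn out
  TF.FT
  TT.TT
  TTT.T
  TTTTT
  TTTTT
Step 2: 4 trees catch fire, 2 burn out
  F...F
  TF.FT
  TTT.T
  TTTTT
  TTTTT
Step 3: 3 trees catch fire, 4 burn out
  .....
  F...F
  TFT.T
  TTTTT
  TTTTT

.....
F...F
TFT.T
TTTTT
TTTTT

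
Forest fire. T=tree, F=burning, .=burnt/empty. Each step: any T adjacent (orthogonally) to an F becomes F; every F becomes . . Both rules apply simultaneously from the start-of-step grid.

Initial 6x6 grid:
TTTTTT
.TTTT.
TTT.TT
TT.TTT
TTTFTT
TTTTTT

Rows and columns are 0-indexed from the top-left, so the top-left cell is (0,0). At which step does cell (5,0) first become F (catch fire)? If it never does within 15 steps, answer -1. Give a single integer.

Step 1: cell (5,0)='T' (+4 fires, +1 burnt)
Step 2: cell (5,0)='T' (+5 fires, +4 burnt)
Step 3: cell (5,0)='T' (+6 fires, +5 burnt)
Step 4: cell (5,0)='F' (+5 fires, +6 burnt)
  -> target ignites at step 4
Step 5: cell (5,0)='.' (+5 fires, +5 burnt)
Step 6: cell (5,0)='.' (+4 fires, +5 burnt)
Step 7: cell (5,0)='.' (+2 fires, +4 burnt)
Step 8: cell (5,0)='.' (+0 fires, +2 burnt)
  fire out at step 8

4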